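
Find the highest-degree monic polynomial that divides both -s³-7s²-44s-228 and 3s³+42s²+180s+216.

Euclidean algorithm in ℚ[s]:
  -s³-7s²-44s-228 = (-1/3)(3s³+42s²+180s+216) + (7s²+16s-156)
  3s³+42s²+180s+216 = ((3/7)s+246/49)(7s²+16s-156) + ((8160/49)s+48960/49)
  7s²+16s-156 = ((343/8160)s-637/4080)((8160/49)s+48960/49) + (0)
Last nonzero remainder: (8160/49)s+48960/49. Dividing through by 8160/49 gives the monic gcd s+6.

s+6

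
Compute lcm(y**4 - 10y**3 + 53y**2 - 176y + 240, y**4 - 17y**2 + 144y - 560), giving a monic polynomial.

y**5 - 3y**4 - 17y**3 + 195y**2 - 992y + 1680

By polynomial division,
  y**4 - 10y**3 + 53y**2 - 176y + 240 = (y**4 - 17y**2 + 144y - 560) + (-10y**3 + 70y**2 - 320y + 800)
  y**4 - 17y**2 + 144y - 560 = (-(1/10)y - 7/10)(-10y**3 + 70y**2 - 320y + 800) + (0)
Last nonzero remainder: -10y**3 + 70y**2 - 320y + 800. Dividing through by -10 gives the monic gcd y**3 - 7y**2 + 32y - 80.
Then lcm(f, g) = f·g / gcd(f, g); expanding and making the result monic gives the answer.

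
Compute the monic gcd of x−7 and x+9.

Euclidean algorithm in ℚ[x]:
  x−7 = (x+9) + (−16)
  x+9 = (−(1/16)x−9/16)(−16) + (0)
The last nonzero remainder is the constant −16, so the polynomials are coprime and gcd = 1.

1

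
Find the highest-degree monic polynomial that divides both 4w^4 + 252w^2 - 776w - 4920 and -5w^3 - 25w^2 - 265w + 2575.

w - 5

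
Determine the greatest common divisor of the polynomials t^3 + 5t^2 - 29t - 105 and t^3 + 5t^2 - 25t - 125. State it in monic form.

By polynomial division,
  t^3 + 5t^2 - 29t - 105 = (t^3 + 5t^2 - 25t - 125) + (-4t + 20)
  t^3 + 5t^2 - 25t - 125 = (-(1/4)t^2 - (5/2)t - 25/4)(-4t + 20) + (0)
Last nonzero remainder: -4t + 20. Dividing through by -4 gives the monic gcd t - 5.

t - 5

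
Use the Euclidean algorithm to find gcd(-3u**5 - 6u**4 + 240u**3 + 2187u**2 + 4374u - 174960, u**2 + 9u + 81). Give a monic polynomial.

u**2 + 9u + 81

By polynomial division,
  -3u**5 - 6u**4 + 240u**3 + 2187u**2 + 4374u - 174960 = (-3u**3 + 21u**2 + 294u - 2160)(u**2 + 9u + 81) + (0)
The last nonzero remainder u**2 + 9u + 81 is already monic.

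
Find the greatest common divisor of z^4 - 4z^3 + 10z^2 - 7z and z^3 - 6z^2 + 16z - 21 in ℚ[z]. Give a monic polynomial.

z^2 - 3z + 7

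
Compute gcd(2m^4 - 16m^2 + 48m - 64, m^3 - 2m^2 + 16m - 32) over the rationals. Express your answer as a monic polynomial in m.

m - 2

Apply the Euclidean algorithm:
  2m^4 - 16m^2 + 48m - 64 = (2m + 4)(m^3 - 2m^2 + 16m - 32) + (-40m^2 + 48m + 64)
  m^3 - 2m^2 + 16m - 32 = (-(1/40)m + 1/50)(-40m^2 + 48m + 64) + ((416/25)m - 832/25)
  -40m^2 + 48m + 64 = (-(125/52)m - 25/13)((416/25)m - 832/25) + (0)
Last nonzero remainder: (416/25)m - 832/25. Dividing through by 416/25 gives the monic gcd m - 2.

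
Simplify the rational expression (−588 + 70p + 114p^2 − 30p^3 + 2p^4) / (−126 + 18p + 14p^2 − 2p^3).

Apply the Euclidean algorithm:
  2p^4 − 30p^3 + 114p^2 + 70p − 588 = (−p + 8)(−2p^3 + 14p^2 + 18p − 126) + (20p^2 − 200p + 420)
  −2p^3 + 14p^2 + 18p − 126 = (−(1/10)p − 3/10)(20p^2 − 200p + 420) + (0)
Last nonzero remainder: 20p^2 − 200p + 420. Dividing through by 20 gives the monic gcd p^2 − 10p + 21.
Cancel p^2 − 10p + 21 from numerator and denominator to get the reduced form.

(14 + 5p − p^2)/(3 + p)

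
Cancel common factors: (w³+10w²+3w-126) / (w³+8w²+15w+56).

Euclidean algorithm in ℚ[w]:
  w³+10w²+3w-126 = (w³+8w²+15w+56) + (2w²-12w-182)
  w³+8w²+15w+56 = ((1/2)w+7)(2w²-12w-182) + (190w+1330)
  2w²-12w-182 = ((1/95)w-13/95)(190w+1330) + (0)
Last nonzero remainder: 190w+1330. Dividing through by 190 gives the monic gcd w+7.
Cancel w+7 from numerator and denominator to get the reduced form.

(w²+3w-18)/(w²+w+8)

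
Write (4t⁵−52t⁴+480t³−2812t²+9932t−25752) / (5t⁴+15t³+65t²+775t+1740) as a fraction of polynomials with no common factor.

Euclidean algorithm in ℚ[t]:
  4t⁵−52t⁴+480t³−2812t²+9932t−25752 = ((4/5)t−64/5)(5t⁴+15t³+65t²+775t+1740) + (620t³−2600t²+18460t−3480)
  5t⁴+15t³+65t²+775t+1740 = ((1/124)t+223/3844)(620t³−2600t²+18460t−3480) + ((64350/961)t²−(257400/961)t+1866150/961)
  620t³−2600t²+18460t−3480 = ((59582/6435)t−3844/2145)((64350/961)t²−(257400/961)t+1866150/961) + (0)
Last nonzero remainder: (64350/961)t²−(257400/961)t+1866150/961. Dividing through by 64350/961 gives the monic gcd t²−4t+29.
Cancel t²−4t+29 from numerator and denominator to get the reduced form.

(4t³−36t²+220t−888)/(5t²+35t+60)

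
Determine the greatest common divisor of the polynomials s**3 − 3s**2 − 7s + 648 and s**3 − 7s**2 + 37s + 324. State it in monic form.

s**2 − 11s + 81

Repeated division with remainder:
  s**3 − 3s**2 − 7s + 648 = (s**3 − 7s**2 + 37s + 324) + (4s**2 − 44s + 324)
  s**3 − 7s**2 + 37s + 324 = ((1/4)s + 1)(4s**2 − 44s + 324) + (0)
Last nonzero remainder: 4s**2 − 44s + 324. Dividing through by 4 gives the monic gcd s**2 − 11s + 81.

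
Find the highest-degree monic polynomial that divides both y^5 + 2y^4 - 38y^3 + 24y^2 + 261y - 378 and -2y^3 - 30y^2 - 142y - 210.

By polynomial division,
  y^5 + 2y^4 - 38y^3 + 24y^2 + 261y - 378 = (-(1/2)y^2 + (13/2)y - 43)(-2y^3 - 30y^2 - 142y - 210) + (-448y^2 - 4480y - 9408)
  -2y^3 - 30y^2 - 142y - 210 = ((1/224)y + 5/224)(-448y^2 - 4480y - 9408) + (0)
Last nonzero remainder: -448y^2 - 4480y - 9408. Dividing through by -448 gives the monic gcd y^2 + 10y + 21.

y^2 + 10y + 21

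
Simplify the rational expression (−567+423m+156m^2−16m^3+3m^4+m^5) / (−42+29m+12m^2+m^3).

By polynomial division,
  m^5+3m^4−16m^3+156m^2+423m−567 = (m^2−9m+63)(m^3+12m^2+29m−42) + (−297m^2−1782m+2079)
  m^3+12m^2+29m−42 = (−(1/297)m−2/99)(−297m^2−1782m+2079) + (0)
Last nonzero remainder: −297m^2−1782m+2079. Dividing through by −297 gives the monic gcd m^2+6m−7.
Cancel m^2+6m−7 from numerator and denominator to get the reduced form.

(81+9m−3m^2+m^3)/(6+m)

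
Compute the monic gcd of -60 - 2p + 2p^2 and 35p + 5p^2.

1

Apply the Euclidean algorithm:
  2p^2 - 2p - 60 = (2/5)(5p^2 + 35p) + (-16p - 60)
  5p^2 + 35p = (-(5/16)p - 65/64)(-16p - 60) + (-975/16)
  -16p - 60 = ((256/975)p + 64/65)(-975/16) + (0)
The last nonzero remainder is the constant -975/16, so the polynomials are coprime and gcd = 1.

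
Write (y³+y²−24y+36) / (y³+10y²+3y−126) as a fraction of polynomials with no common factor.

Euclidean algorithm in ℚ[y]:
  y³+y²−24y+36 = (y³+10y²+3y−126) + (−9y²−27y+162)
  y³+10y²+3y−126 = (−(1/9)y−7/9)(−9y²−27y+162) + (0)
Last nonzero remainder: −9y²−27y+162. Dividing through by −9 gives the monic gcd y²+3y−18.
Cancel y²+3y−18 from numerator and denominator to get the reduced form.

(y−2)/(y+7)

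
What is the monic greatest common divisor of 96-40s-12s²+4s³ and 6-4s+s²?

1

Apply the Euclidean algorithm:
  4s³-12s²-40s+96 = (4s+4)(s²-4s+6) + (-48s+72)
  s²-4s+6 = (-(1/48)s+5/96)(-48s+72) + (9/4)
  -48s+72 = (-(64/3)s+32)(9/4) + (0)
The last nonzero remainder is the constant 9/4, so the polynomials are coprime and gcd = 1.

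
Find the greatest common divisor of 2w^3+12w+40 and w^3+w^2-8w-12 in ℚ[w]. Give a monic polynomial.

Euclidean algorithm in ℚ[w]:
  2w^3+12w+40 = (2)(w^3+w^2-8w-12) + (-2w^2+28w+64)
  w^3+w^2-8w-12 = (-(1/2)w-15/2)(-2w^2+28w+64) + (234w+468)
  -2w^2+28w+64 = (-(1/117)w+16/117)(234w+468) + (0)
Last nonzero remainder: 234w+468. Dividing through by 234 gives the monic gcd w+2.

w+2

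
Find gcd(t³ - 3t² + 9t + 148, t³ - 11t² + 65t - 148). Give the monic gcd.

Euclidean algorithm in ℚ[t]:
  t³ - 3t² + 9t + 148 = (t³ - 11t² + 65t - 148) + (8t² - 56t + 296)
  t³ - 11t² + 65t - 148 = ((1/8)t - 1/2)(8t² - 56t + 296) + (0)
Last nonzero remainder: 8t² - 56t + 296. Dividing through by 8 gives the monic gcd t² - 7t + 37.

t² - 7t + 37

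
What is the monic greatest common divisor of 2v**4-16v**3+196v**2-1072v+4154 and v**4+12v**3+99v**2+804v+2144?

Euclidean algorithm in ℚ[v]:
  2v**4-16v**3+196v**2-1072v+4154 = (2)(v**4+12v**3+99v**2+804v+2144) + (-40v**3-2v**2-2680v-134)
  v**4+12v**3+99v**2+804v+2144 = (-(1/40)v-239/800)(-40v**3-2v**2-2680v-134) + ((12561/400)v**2+841587/400)
  -40v**3-2v**2-2680v-134 = (-(16000/12561)v-800/12561)((12561/400)v**2+841587/400) + (0)
Last nonzero remainder: (12561/400)v**2+841587/400. Dividing through by 12561/400 gives the monic gcd v**2+67.

v**2+67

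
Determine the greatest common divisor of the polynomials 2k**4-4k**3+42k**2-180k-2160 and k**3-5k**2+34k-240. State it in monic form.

Apply the Euclidean algorithm:
  2k**4-4k**3+42k**2-180k-2160 = (2k+6)(k**3-5k**2+34k-240) + (4k**2+96k-720)
  k**3-5k**2+34k-240 = ((1/4)k-29/4)(4k**2+96k-720) + (910k-5460)
  4k**2+96k-720 = ((2/455)k+12/91)(910k-5460) + (0)
Last nonzero remainder: 910k-5460. Dividing through by 910 gives the monic gcd k-6.

k-6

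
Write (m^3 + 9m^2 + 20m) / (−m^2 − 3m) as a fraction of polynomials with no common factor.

Euclidean algorithm in ℚ[m]:
  m^3 + 9m^2 + 20m = (−m − 6)(−m^2 − 3m) + (2m)
  −m^2 − 3m = (−(1/2)m − 3/2)(2m) + (0)
Last nonzero remainder: 2m. Dividing through by 2 gives the monic gcd m.
Cancel m from numerator and denominator to get the reduced form.

(−m^2 − 9m − 20)/(m + 3)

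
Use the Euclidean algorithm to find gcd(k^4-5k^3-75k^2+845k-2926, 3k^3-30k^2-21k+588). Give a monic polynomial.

k-7

By polynomial division,
  k^4-5k^3-75k^2+845k-2926 = ((1/3)k+5/3)(3k^3-30k^2-21k+588) + (-18k^2+684k-3906)
  3k^3-30k^2-21k+588 = (-(1/6)k-14/3)(-18k^2+684k-3906) + (2520k-17640)
  -18k^2+684k-3906 = (-(1/140)k+31/140)(2520k-17640) + (0)
Last nonzero remainder: 2520k-17640. Dividing through by 2520 gives the monic gcd k-7.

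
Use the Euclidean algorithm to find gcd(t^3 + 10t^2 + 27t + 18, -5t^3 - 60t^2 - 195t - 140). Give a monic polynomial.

t + 1

Apply the Euclidean algorithm:
  t^3 + 10t^2 + 27t + 18 = (-1/5)(-5t^3 - 60t^2 - 195t - 140) + (-2t^2 - 12t - 10)
  -5t^3 - 60t^2 - 195t - 140 = ((5/2)t + 15)(-2t^2 - 12t - 10) + (10t + 10)
  -2t^2 - 12t - 10 = (-(1/5)t - 1)(10t + 10) + (0)
Last nonzero remainder: 10t + 10. Dividing through by 10 gives the monic gcd t + 1.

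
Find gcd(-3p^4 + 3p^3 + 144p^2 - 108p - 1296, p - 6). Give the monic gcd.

Euclidean algorithm in ℚ[p]:
  -3p^4 + 3p^3 + 144p^2 - 108p - 1296 = (-3p^3 - 15p^2 + 54p + 216)(p - 6) + (0)
The last nonzero remainder p - 6 is already monic.

p - 6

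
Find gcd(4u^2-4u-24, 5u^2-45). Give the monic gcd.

Euclidean algorithm in ℚ[u]:
  4u^2-4u-24 = (4/5)(5u^2-45) + (-4u+12)
  5u^2-45 = (-(5/4)u-15/4)(-4u+12) + (0)
Last nonzero remainder: -4u+12. Dividing through by -4 gives the monic gcd u-3.

u-3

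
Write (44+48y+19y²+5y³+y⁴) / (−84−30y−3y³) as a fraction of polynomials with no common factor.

(−22−13y−3y²−y³)/(42−6y+3y²)

Euclidean algorithm in ℚ[y]:
  y⁴+5y³+19y²+48y+44 = (−(1/3)y−5/3)(−3y³−30y−84) + (9y²−30y−96)
  −3y³−30y−84 = (−(1/3)y−10/9)(9y²−30y−96) + (−(286/3)y−572/3)
  9y²−30y−96 = (−(27/286)y+72/143)(−(286/3)y−572/3) + (0)
Last nonzero remainder: −(286/3)y−572/3. Dividing through by −286/3 gives the monic gcd y+2.
Cancel y+2 from numerator and denominator to get the reduced form.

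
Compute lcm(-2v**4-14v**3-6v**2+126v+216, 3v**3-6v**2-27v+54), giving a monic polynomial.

v**5+5v**4-11v**3-69v**2+18v+216

By polynomial division,
  -2v**4-14v**3-6v**2+126v+216 = (-(2/3)v-6)(3v**3-6v**2-27v+54) + (-60v**2+540)
  3v**3-6v**2-27v+54 = (-(1/20)v+1/10)(-60v**2+540) + (0)
Last nonzero remainder: -60v**2+540. Dividing through by -60 gives the monic gcd v**2-9.
Then lcm(f, g) = f·g / gcd(f, g); expanding and making the result monic gives the answer.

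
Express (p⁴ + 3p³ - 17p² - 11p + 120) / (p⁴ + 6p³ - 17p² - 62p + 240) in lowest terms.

(p + 3)/(p + 6)

By polynomial division,
  p⁴ + 3p³ - 17p² - 11p + 120 = (p⁴ + 6p³ - 17p² - 62p + 240) + (-3p³ + 51p - 120)
  p⁴ + 6p³ - 17p² - 62p + 240 = (-(1/3)p - 2)(-3p³ + 51p - 120) + (0)
Last nonzero remainder: -3p³ + 51p - 120. Dividing through by -3 gives the monic gcd p³ - 17p + 40.
Cancel p³ - 17p + 40 from numerator and denominator to get the reduced form.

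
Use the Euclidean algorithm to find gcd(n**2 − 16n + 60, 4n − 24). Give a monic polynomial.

Repeated division with remainder:
  n**2 − 16n + 60 = ((1/4)n − 5/2)(4n − 24) + (0)
Last nonzero remainder: 4n − 24. Dividing through by 4 gives the monic gcd n − 6.

n − 6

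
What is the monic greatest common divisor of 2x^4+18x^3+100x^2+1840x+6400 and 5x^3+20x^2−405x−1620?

x+4

Apply the Euclidean algorithm:
  2x^4+18x^3+100x^2+1840x+6400 = ((2/5)x+2)(5x^3+20x^2−405x−1620) + (222x^2+3298x+9640)
  5x^3+20x^2−405x−1620 = ((5/222)x−6025/24642)(222x^2+3298x+9640) + ((2270120/12321)x+9080480/12321)
  222x^2+3298x+9640 = ((1367631/1135060)x+2969361/227012)((2270120/12321)x+9080480/12321) + (0)
Last nonzero remainder: (2270120/12321)x+9080480/12321. Dividing through by 2270120/12321 gives the monic gcd x+4.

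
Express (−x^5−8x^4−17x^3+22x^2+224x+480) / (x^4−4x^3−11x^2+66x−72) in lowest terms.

(−x^3−7x^2−22x−40)/(x^2−5x+6)

Repeated division with remainder:
  −x^5−8x^4−17x^3+22x^2+224x+480 = (−x−12)(x^4−4x^3−11x^2+66x−72) + (−76x^3−44x^2+944x−384)
  x^4−4x^3−11x^2+66x−72 = (−(1/76)x+87/1444)(−76x^3−44x^2+944x−384) + ((1470/361)x^2+(1470/361)x−17640/361)
  −76x^3−44x^2+944x−384 = (−(13718/735)x+5776/735)((1470/361)x^2+(1470/361)x−17640/361) + (0)
Last nonzero remainder: (1470/361)x^2+(1470/361)x−17640/361. Dividing through by 1470/361 gives the monic gcd x^2+x−12.
Cancel x^2+x−12 from numerator and denominator to get the reduced form.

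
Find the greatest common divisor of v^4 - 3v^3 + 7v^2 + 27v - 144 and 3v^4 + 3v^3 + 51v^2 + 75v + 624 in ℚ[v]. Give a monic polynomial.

v^2 - 3v + 16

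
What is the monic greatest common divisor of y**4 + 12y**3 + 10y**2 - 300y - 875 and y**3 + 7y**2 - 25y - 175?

y**3 + 7y**2 - 25y - 175

Repeated division with remainder:
  y**4 + 12y**3 + 10y**2 - 300y - 875 = (y + 5)(y**3 + 7y**2 - 25y - 175) + (0)
The last nonzero remainder y**3 + 7y**2 - 25y - 175 is already monic.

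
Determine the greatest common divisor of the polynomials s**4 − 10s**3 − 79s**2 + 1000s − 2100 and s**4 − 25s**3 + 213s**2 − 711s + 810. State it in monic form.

s**2 − 13s + 30

By polynomial division,
  s**4 − 10s**3 − 79s**2 + 1000s − 2100 = (s**4 − 25s**3 + 213s**2 − 711s + 810) + (15s**3 − 292s**2 + 1711s − 2910)
  s**4 − 25s**3 + 213s**2 − 711s + 810 = ((1/15)s − 83/225)(15s**3 − 292s**2 + 1711s − 2910) + (−(1976/225)s**2 + (25688/225)s − 3952/15)
  15s**3 − 292s**2 + 1711s − 2910 = (−(3375/1976)s + 21825/1976)(−(1976/225)s**2 + (25688/225)s − 3952/15) + (0)
Last nonzero remainder: −(1976/225)s**2 + (25688/225)s − 3952/15. Dividing through by −1976/225 gives the monic gcd s**2 − 13s + 30.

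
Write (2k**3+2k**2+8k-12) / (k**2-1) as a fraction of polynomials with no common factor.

Apply the Euclidean algorithm:
  2k**3+2k**2+8k-12 = (2k+2)(k**2-1) + (10k-10)
  k**2-1 = ((1/10)k+1/10)(10k-10) + (0)
Last nonzero remainder: 10k-10. Dividing through by 10 gives the monic gcd k-1.
Cancel k-1 from numerator and denominator to get the reduced form.

(2k**2+4k+12)/(k+1)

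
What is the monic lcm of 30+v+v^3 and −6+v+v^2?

By polynomial division,
  v^3+v+30 = (v−1)(v^2+v−6) + (8v+24)
  v^2+v−6 = ((1/8)v−1/4)(8v+24) + (0)
Last nonzero remainder: 8v+24. Dividing through by 8 gives the monic gcd v+3.
Then lcm(f, g) = f·g / gcd(f, g); expanding and making the result monic gives the answer.

−60+28v+v^2−2v^3+v^4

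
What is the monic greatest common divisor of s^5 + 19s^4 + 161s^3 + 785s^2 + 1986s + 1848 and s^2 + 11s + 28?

Repeated division with remainder:
  s^5 + 19s^4 + 161s^3 + 785s^2 + 1986s + 1848 = (s^3 + 8s^2 + 45s + 66)(s^2 + 11s + 28) + (0)
The last nonzero remainder s^2 + 11s + 28 is already monic.

s^2 + 11s + 28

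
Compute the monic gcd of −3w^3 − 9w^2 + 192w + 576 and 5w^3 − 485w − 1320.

Repeated division with remainder:
  −3w^3 − 9w^2 + 192w + 576 = (−3/5)(5w^3 − 485w − 1320) + (−9w^2 − 99w − 216)
  5w^3 − 485w − 1320 = (−(5/9)w + 55/9)(−9w^2 − 99w − 216) + (0)
Last nonzero remainder: −9w^2 − 99w − 216. Dividing through by −9 gives the monic gcd w^2 + 11w + 24.

w^2 + 11w + 24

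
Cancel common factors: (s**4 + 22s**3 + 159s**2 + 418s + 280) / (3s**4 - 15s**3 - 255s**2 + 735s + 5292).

Euclidean algorithm in ℚ[s]:
  s**4 + 22s**3 + 159s**2 + 418s + 280 = (1/3)(3s**4 - 15s**3 - 255s**2 + 735s + 5292) + (27s**3 + 244s**2 + 173s - 1484)
  3s**4 - 15s**3 - 255s**2 + 735s + 5292 = ((1/9)s - 379/243)(27s**3 + 244s**2 + 173s - 1484) + ((25840/243)s**2 + (284240/243)s + 723520/243)
  27s**3 + 244s**2 + 173s - 1484 = ((6561/25840)s - 12879/25840)((25840/243)s**2 + (284240/243)s + 723520/243) + (0)
Last nonzero remainder: (25840/243)s**2 + (284240/243)s + 723520/243. Dividing through by 25840/243 gives the monic gcd s**2 + 11s + 28.
Cancel s**2 + 11s + 28 from numerator and denominator to get the reduced form.

(s**2 + 11s + 10)/(3s**2 - 48s + 189)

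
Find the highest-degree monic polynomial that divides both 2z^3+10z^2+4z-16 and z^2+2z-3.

z-1

Euclidean algorithm in ℚ[z]:
  2z^3+10z^2+4z-16 = (2z+6)(z^2+2z-3) + (-2z+2)
  z^2+2z-3 = (-(1/2)z-3/2)(-2z+2) + (0)
Last nonzero remainder: -2z+2. Dividing through by -2 gives the monic gcd z-1.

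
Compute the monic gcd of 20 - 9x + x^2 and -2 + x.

Euclidean algorithm in ℚ[x]:
  x^2 - 9x + 20 = (x - 7)(x - 2) + (6)
  x - 2 = ((1/6)x - 1/3)(6) + (0)
The last nonzero remainder is the constant 6, so the polynomials are coprime and gcd = 1.

1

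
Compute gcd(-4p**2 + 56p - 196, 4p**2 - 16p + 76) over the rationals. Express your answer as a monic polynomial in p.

Euclidean algorithm in ℚ[p]:
  -4p**2 + 56p - 196 = (-1)(4p**2 - 16p + 76) + (40p - 120)
  4p**2 - 16p + 76 = ((1/10)p - 1/10)(40p - 120) + (64)
  40p - 120 = ((5/8)p - 15/8)(64) + (0)
The last nonzero remainder is the constant 64, so the polynomials are coprime and gcd = 1.

1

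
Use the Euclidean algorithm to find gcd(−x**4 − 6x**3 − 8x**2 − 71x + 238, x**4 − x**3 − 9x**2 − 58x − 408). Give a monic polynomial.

x**2 + x + 17

Apply the Euclidean algorithm:
  −x**4 − 6x**3 − 8x**2 − 71x + 238 = (−1)(x**4 − x**3 − 9x**2 − 58x − 408) + (−7x**3 − 17x**2 − 129x − 170)
  x**4 − x**3 − 9x**2 − 58x − 408 = (−(1/7)x + 24/49)(−7x**3 − 17x**2 − 129x − 170) + (−(936/49)x**2 − (936/49)x − 15912/49)
  −7x**3 − 17x**2 − 129x − 170 = ((343/936)x + 245/468)(−(936/49)x**2 − (936/49)x − 15912/49) + (0)
Last nonzero remainder: −(936/49)x**2 − (936/49)x − 15912/49. Dividing through by −936/49 gives the monic gcd x**2 + x + 17.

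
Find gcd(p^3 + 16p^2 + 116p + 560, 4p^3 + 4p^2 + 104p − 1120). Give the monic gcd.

p^2 + 6p + 56

Repeated division with remainder:
  p^3 + 16p^2 + 116p + 560 = (1/4)(4p^3 + 4p^2 + 104p − 1120) + (15p^2 + 90p + 840)
  4p^3 + 4p^2 + 104p − 1120 = ((4/15)p − 4/3)(15p^2 + 90p + 840) + (0)
Last nonzero remainder: 15p^2 + 90p + 840. Dividing through by 15 gives the monic gcd p^2 + 6p + 56.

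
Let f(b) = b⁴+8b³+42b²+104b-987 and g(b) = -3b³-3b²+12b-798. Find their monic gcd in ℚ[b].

b+7

By polynomial division,
  b⁴+8b³+42b²+104b-987 = (-(1/3)b-7/3)(-3b³-3b²+12b-798) + (39b²-134b-2849)
  -3b³-3b²+12b-798 = (-(1/13)b-173/507)(39b²-134b-2849) + (-(128209/507)b-897463/507)
  39b²-134b-2849 = (-(19773/128209)b+206349/128209)(-(128209/507)b-897463/507) + (0)
Last nonzero remainder: -(128209/507)b-897463/507. Dividing through by -128209/507 gives the monic gcd b+7.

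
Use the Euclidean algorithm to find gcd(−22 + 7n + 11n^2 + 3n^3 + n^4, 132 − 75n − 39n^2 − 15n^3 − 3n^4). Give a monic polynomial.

−11 + 9n + n^2 + n^3

Euclidean algorithm in ℚ[n]:
  n^4 + 3n^3 + 11n^2 + 7n − 22 = (−1/3)(−3n^4 − 15n^3 − 39n^2 − 75n + 132) + (−2n^3 − 2n^2 − 18n + 22)
  −3n^4 − 15n^3 − 39n^2 − 75n + 132 = ((3/2)n + 6)(−2n^3 − 2n^2 − 18n + 22) + (0)
Last nonzero remainder: −2n^3 − 2n^2 − 18n + 22. Dividing through by −2 gives the monic gcd n^3 + n^2 + 9n − 11.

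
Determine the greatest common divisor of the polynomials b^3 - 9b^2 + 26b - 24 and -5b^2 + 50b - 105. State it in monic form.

Euclidean algorithm in ℚ[b]:
  b^3 - 9b^2 + 26b - 24 = (-(1/5)b - 1/5)(-5b^2 + 50b - 105) + (15b - 45)
  -5b^2 + 50b - 105 = (-(1/3)b + 7/3)(15b - 45) + (0)
Last nonzero remainder: 15b - 45. Dividing through by 15 gives the monic gcd b - 3.

b - 3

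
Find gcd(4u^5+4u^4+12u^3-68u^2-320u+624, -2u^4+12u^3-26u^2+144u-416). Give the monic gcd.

Repeated division with remainder:
  4u^5+4u^4+12u^3-68u^2-320u+624 = (-2u-14)(-2u^4+12u^3-26u^2+144u-416) + (128u^3-144u^2+864u-5200)
  -2u^4+12u^3-26u^2+144u-416 = (-(1/64)u+39/512)(128u^3-144u^2+864u-5200) + (-(49/32)u^2-(49/16)u-637/32)
  128u^3-144u^2+864u-5200 = (-(4096/49)u+12800/49)(-(49/32)u^2-(49/16)u-637/32) + (0)
Last nonzero remainder: -(49/32)u^2-(49/16)u-637/32. Dividing through by -49/32 gives the monic gcd u^2+2u+13.

u^2+2u+13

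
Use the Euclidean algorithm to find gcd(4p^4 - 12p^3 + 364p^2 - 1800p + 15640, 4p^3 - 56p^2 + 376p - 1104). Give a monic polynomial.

p^2 - 8p + 46

By polynomial division,
  4p^4 - 12p^3 + 364p^2 - 1800p + 15640 = (p + 11)(4p^3 - 56p^2 + 376p - 1104) + (604p^2 - 4832p + 27784)
  4p^3 - 56p^2 + 376p - 1104 = ((1/151)p - 6/151)(604p^2 - 4832p + 27784) + (0)
Last nonzero remainder: 604p^2 - 4832p + 27784. Dividing through by 604 gives the monic gcd p^2 - 8p + 46.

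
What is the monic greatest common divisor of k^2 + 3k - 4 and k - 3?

1

Euclidean algorithm in ℚ[k]:
  k^2 + 3k - 4 = (k + 6)(k - 3) + (14)
  k - 3 = ((1/14)k - 3/14)(14) + (0)
The last nonzero remainder is the constant 14, so the polynomials are coprime and gcd = 1.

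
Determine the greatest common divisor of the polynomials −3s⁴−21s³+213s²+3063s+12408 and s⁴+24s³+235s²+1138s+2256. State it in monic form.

Euclidean algorithm in ℚ[s]:
  −3s⁴−21s³+213s²+3063s+12408 = (−3)(s⁴+24s³+235s²+1138s+2256) + (51s³+918s²+6477s+19176)
  s⁴+24s³+235s²+1138s+2256 = ((1/51)s+2/17)(51s³+918s²+6477s+19176) + (0)
Last nonzero remainder: 51s³+918s²+6477s+19176. Dividing through by 51 gives the monic gcd s³+18s²+127s+376.

s³+18s²+127s+376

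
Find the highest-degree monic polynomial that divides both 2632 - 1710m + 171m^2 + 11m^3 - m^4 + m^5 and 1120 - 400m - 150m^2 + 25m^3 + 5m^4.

56 - 34m + m^2 + m^3

Apply the Euclidean algorithm:
  m^5 - m^4 + 11m^3 + 171m^2 - 1710m + 2632 = ((1/5)m - 6/5)(5m^4 + 25m^3 - 150m^2 - 400m + 1120) + (71m^3 + 71m^2 - 2414m + 3976)
  5m^4 + 25m^3 - 150m^2 - 400m + 1120 = ((5/71)m + 20/71)(71m^3 + 71m^2 - 2414m + 3976) + (0)
Last nonzero remainder: 71m^3 + 71m^2 - 2414m + 3976. Dividing through by 71 gives the monic gcd m^3 + m^2 - 34m + 56.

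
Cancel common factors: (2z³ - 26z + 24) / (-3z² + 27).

(-2z² - 6z + 8)/(3z + 9)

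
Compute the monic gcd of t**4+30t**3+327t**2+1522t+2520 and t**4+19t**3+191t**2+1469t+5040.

Euclidean algorithm in ℚ[t]:
  t**4+30t**3+327t**2+1522t+2520 = (t**4+19t**3+191t**2+1469t+5040) + (11t**3+136t**2+53t-2520)
  t**4+19t**3+191t**2+1469t+5040 = ((1/11)t+73/121)(11t**3+136t**2+53t-2520) + ((12600/121)t**2+(201600/121)t+793800/121)
  11t**3+136t**2+53t-2520 = ((1331/12600)t-121/315)((12600/121)t**2+(201600/121)t+793800/121) + (0)
Last nonzero remainder: (12600/121)t**2+(201600/121)t+793800/121. Dividing through by 12600/121 gives the monic gcd t**2+16t+63.

t**2+16t+63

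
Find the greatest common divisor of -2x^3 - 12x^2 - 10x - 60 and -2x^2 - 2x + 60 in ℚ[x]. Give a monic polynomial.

Apply the Euclidean algorithm:
  -2x^3 - 12x^2 - 10x - 60 = (x + 5)(-2x^2 - 2x + 60) + (-60x - 360)
  -2x^2 - 2x + 60 = ((1/30)x - 1/6)(-60x - 360) + (0)
Last nonzero remainder: -60x - 360. Dividing through by -60 gives the monic gcd x + 6.

x + 6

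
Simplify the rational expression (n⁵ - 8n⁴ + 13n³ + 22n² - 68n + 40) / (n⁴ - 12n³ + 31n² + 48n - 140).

(n² - 3n + 2)/(n - 7)

Euclidean algorithm in ℚ[n]:
  n⁵ - 8n⁴ + 13n³ + 22n² - 68n + 40 = (n + 4)(n⁴ - 12n³ + 31n² + 48n - 140) + (30n³ - 150n² - 120n + 600)
  n⁴ - 12n³ + 31n² + 48n - 140 = ((1/30)n - 7/30)(30n³ - 150n² - 120n + 600) + (0)
Last nonzero remainder: 30n³ - 150n² - 120n + 600. Dividing through by 30 gives the monic gcd n³ - 5n² - 4n + 20.
Cancel n³ - 5n² - 4n + 20 from numerator and denominator to get the reduced form.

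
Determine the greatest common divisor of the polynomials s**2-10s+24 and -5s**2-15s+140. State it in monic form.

Repeated division with remainder:
  s**2-10s+24 = (-1/5)(-5s**2-15s+140) + (-13s+52)
  -5s**2-15s+140 = ((5/13)s+35/13)(-13s+52) + (0)
Last nonzero remainder: -13s+52. Dividing through by -13 gives the monic gcd s-4.

s-4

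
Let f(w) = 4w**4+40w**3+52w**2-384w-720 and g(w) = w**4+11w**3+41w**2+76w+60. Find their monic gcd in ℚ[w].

Apply the Euclidean algorithm:
  4w**4+40w**3+52w**2-384w-720 = (4)(w**4+11w**3+41w**2+76w+60) + (-4w**3-112w**2-688w-960)
  w**4+11w**3+41w**2+76w+60 = (-(1/4)w+17/4)(-4w**3-112w**2-688w-960) + (345w**2+2760w+4140)
  -4w**3-112w**2-688w-960 = (-(4/345)w-16/69)(345w**2+2760w+4140) + (0)
Last nonzero remainder: 345w**2+2760w+4140. Dividing through by 345 gives the monic gcd w**2+8w+12.

w**2+8w+12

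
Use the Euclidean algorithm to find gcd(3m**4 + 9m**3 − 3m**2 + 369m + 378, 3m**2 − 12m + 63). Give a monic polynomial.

m**2 − 4m + 21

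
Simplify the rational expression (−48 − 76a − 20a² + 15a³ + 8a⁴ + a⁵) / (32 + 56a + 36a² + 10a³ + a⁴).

(−6 − 5a + 2a² + a³)/(4 + 4a + a²)

Euclidean algorithm in ℚ[a]:
  a⁵ + 8a⁴ + 15a³ − 20a² − 76a − 48 = (a − 2)(a⁴ + 10a³ + 36a² + 56a + 32) + (−a³ − 4a² + 4a + 16)
  a⁴ + 10a³ + 36a² + 56a + 32 = (−a − 6)(−a³ − 4a² + 4a + 16) + (16a² + 96a + 128)
  −a³ − 4a² + 4a + 16 = (−(1/16)a + 1/8)(16a² + 96a + 128) + (0)
Last nonzero remainder: 16a² + 96a + 128. Dividing through by 16 gives the monic gcd a² + 6a + 8.
Cancel a² + 6a + 8 from numerator and denominator to get the reduced form.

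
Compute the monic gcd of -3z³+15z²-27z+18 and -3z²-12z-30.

1

Repeated division with remainder:
  -3z³+15z²-27z+18 = (z-9)(-3z²-12z-30) + (-105z-252)
  -3z²-12z-30 = ((1/35)z+8/175)(-105z-252) + (-462/25)
  -105z-252 = ((125/22)z+150/11)(-462/25) + (0)
The last nonzero remainder is the constant -462/25, so the polynomials are coprime and gcd = 1.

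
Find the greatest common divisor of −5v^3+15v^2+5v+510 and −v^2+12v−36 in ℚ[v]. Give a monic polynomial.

Apply the Euclidean algorithm:
  −5v^3+15v^2+5v+510 = (5v+45)(−v^2+12v−36) + (−355v+2130)
  −v^2+12v−36 = ((1/355)v−6/355)(−355v+2130) + (0)
Last nonzero remainder: −355v+2130. Dividing through by −355 gives the monic gcd v−6.

v−6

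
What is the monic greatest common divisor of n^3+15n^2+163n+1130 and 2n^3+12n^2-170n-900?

Repeated division with remainder:
  n^3+15n^2+163n+1130 = (1/2)(2n^3+12n^2-170n-900) + (9n^2+248n+1580)
  2n^3+12n^2-170n-900 = ((2/9)n-388/81)(9n^2+248n+1580) + ((54014/81)n+540140/81)
  9n^2+248n+1580 = ((729/54014)n+6399/27007)((54014/81)n+540140/81) + (0)
Last nonzero remainder: (54014/81)n+540140/81. Dividing through by 54014/81 gives the monic gcd n+10.

n+10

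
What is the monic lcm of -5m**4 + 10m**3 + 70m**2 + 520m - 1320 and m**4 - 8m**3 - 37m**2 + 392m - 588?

m**6 - 2m**5 - 63m**4 - 6m**3 + 950m**2 + 5096m - 12936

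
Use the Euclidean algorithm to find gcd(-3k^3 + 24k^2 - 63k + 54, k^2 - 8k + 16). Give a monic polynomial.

Apply the Euclidean algorithm:
  -3k^3 + 24k^2 - 63k + 54 = (-3k)(k^2 - 8k + 16) + (-15k + 54)
  k^2 - 8k + 16 = (-(1/15)k + 22/75)(-15k + 54) + (4/25)
  -15k + 54 = (-(375/4)k + 675/2)(4/25) + (0)
The last nonzero remainder is the constant 4/25, so the polynomials are coprime and gcd = 1.

1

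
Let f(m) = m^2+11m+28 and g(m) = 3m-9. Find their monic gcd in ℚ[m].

1

Apply the Euclidean algorithm:
  m^2+11m+28 = ((1/3)m+14/3)(3m-9) + (70)
  3m-9 = ((3/70)m-9/70)(70) + (0)
The last nonzero remainder is the constant 70, so the polynomials are coprime and gcd = 1.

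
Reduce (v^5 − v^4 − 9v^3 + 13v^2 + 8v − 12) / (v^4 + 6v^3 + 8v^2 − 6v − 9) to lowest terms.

(v^2 − 4v + 4)/(v + 3)

Apply the Euclidean algorithm:
  v^5 − v^4 − 9v^3 + 13v^2 + 8v − 12 = (v − 7)(v^4 + 6v^3 + 8v^2 − 6v − 9) + (25v^3 + 75v^2 − 25v − 75)
  v^4 + 6v^3 + 8v^2 − 6v − 9 = ((1/25)v + 3/25)(25v^3 + 75v^2 − 25v − 75) + (0)
Last nonzero remainder: 25v^3 + 75v^2 − 25v − 75. Dividing through by 25 gives the monic gcd v^3 + 3v^2 − v − 3.
Cancel v^3 + 3v^2 − v − 3 from numerator and denominator to get the reduced form.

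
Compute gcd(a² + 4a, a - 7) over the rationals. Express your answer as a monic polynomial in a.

1

By polynomial division,
  a² + 4a = (a + 11)(a - 7) + (77)
  a - 7 = ((1/77)a - 1/11)(77) + (0)
The last nonzero remainder is the constant 77, so the polynomials are coprime and gcd = 1.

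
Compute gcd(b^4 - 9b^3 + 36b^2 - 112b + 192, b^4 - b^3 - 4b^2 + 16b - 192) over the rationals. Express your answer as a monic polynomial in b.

Repeated division with remainder:
  b^4 - 9b^3 + 36b^2 - 112b + 192 = (b^4 - b^3 - 4b^2 + 16b - 192) + (-8b^3 + 40b^2 - 128b + 384)
  b^4 - b^3 - 4b^2 + 16b - 192 = (-(1/8)b - 1/2)(-8b^3 + 40b^2 - 128b + 384) + (0)
Last nonzero remainder: -8b^3 + 40b^2 - 128b + 384. Dividing through by -8 gives the monic gcd b^3 - 5b^2 + 16b - 48.

b^3 - 5b^2 + 16b - 48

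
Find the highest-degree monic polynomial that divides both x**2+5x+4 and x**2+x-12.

By polynomial division,
  x**2+5x+4 = (x**2+x-12) + (4x+16)
  x**2+x-12 = ((1/4)x-3/4)(4x+16) + (0)
Last nonzero remainder: 4x+16. Dividing through by 4 gives the monic gcd x+4.

x+4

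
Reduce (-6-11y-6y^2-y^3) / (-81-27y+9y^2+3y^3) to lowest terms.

(-2-3y-y^2)/(-27+3y^2)

Repeated division with remainder:
  -y^3-6y^2-11y-6 = (-1/3)(3y^3+9y^2-27y-81) + (-3y^2-20y-33)
  3y^3+9y^2-27y-81 = (-y+11/3)(-3y^2-20y-33) + ((40/3)y+40)
  -3y^2-20y-33 = (-(9/40)y-33/40)((40/3)y+40) + (0)
Last nonzero remainder: (40/3)y+40. Dividing through by 40/3 gives the monic gcd y+3.
Cancel y+3 from numerator and denominator to get the reduced form.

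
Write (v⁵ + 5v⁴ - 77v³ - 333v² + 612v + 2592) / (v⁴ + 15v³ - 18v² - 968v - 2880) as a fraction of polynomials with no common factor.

(v² - 9)/(v + 10)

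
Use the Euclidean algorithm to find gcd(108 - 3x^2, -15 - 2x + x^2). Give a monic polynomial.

Repeated division with remainder:
  -3x^2 + 108 = (-3)(x^2 - 2x - 15) + (-6x + 63)
  x^2 - 2x - 15 = (-(1/6)x - 17/12)(-6x + 63) + (297/4)
  -6x + 63 = (-(8/99)x + 28/33)(297/4) + (0)
The last nonzero remainder is the constant 297/4, so the polynomials are coprime and gcd = 1.

1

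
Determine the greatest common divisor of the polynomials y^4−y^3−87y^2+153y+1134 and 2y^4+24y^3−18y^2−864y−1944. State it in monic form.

y^3+6y^2−45y−162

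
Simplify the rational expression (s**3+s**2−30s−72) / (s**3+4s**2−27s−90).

(s**2−2s−24)/(s**2+s−30)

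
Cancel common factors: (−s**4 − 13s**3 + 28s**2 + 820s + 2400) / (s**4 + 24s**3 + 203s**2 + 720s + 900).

(−s + 8)/(s + 3)

Apply the Euclidean algorithm:
  −s**4 − 13s**3 + 28s**2 + 820s + 2400 = (−1)(s**4 + 24s**3 + 203s**2 + 720s + 900) + (11s**3 + 231s**2 + 1540s + 3300)
  s**4 + 24s**3 + 203s**2 + 720s + 900 = ((1/11)s + 3/11)(11s**3 + 231s**2 + 1540s + 3300) + (0)
Last nonzero remainder: 11s**3 + 231s**2 + 1540s + 3300. Dividing through by 11 gives the monic gcd s**3 + 21s**2 + 140s + 300.
Cancel s**3 + 21s**2 + 140s + 300 from numerator and denominator to get the reduced form.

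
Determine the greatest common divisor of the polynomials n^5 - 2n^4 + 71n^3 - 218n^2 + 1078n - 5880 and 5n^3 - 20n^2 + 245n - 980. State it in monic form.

Apply the Euclidean algorithm:
  n^5 - 2n^4 + 71n^3 - 218n^2 + 1078n - 5880 = ((1/5)n^2 + (2/5)n + 6)(5n^3 - 20n^2 + 245n - 980) + (0)
Last nonzero remainder: 5n^3 - 20n^2 + 245n - 980. Dividing through by 5 gives the monic gcd n^3 - 4n^2 + 49n - 196.

n^3 - 4n^2 + 49n - 196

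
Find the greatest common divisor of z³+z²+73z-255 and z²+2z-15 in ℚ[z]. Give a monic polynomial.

Repeated division with remainder:
  z³+z²+73z-255 = (z-1)(z²+2z-15) + (90z-270)
  z²+2z-15 = ((1/90)z+1/18)(90z-270) + (0)
Last nonzero remainder: 90z-270. Dividing through by 90 gives the monic gcd z-3.

z-3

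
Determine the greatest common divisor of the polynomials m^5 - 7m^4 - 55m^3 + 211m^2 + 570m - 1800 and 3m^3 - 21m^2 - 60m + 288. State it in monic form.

m^2 + m - 12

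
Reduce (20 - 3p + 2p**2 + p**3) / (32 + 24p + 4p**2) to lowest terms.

(5 - 2p + p**2)/(8 + 4p)

Apply the Euclidean algorithm:
  p**3 + 2p**2 - 3p + 20 = ((1/4)p - 1)(4p**2 + 24p + 32) + (13p + 52)
  4p**2 + 24p + 32 = ((4/13)p + 8/13)(13p + 52) + (0)
Last nonzero remainder: 13p + 52. Dividing through by 13 gives the monic gcd p + 4.
Cancel p + 4 from numerator and denominator to get the reduced form.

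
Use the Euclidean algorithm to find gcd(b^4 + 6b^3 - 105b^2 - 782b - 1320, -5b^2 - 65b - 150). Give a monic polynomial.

b^2 + 13b + 30

By polynomial division,
  b^4 + 6b^3 - 105b^2 - 782b - 1320 = (-(1/5)b^2 + (7/5)b + 44/5)(-5b^2 - 65b - 150) + (0)
Last nonzero remainder: -5b^2 - 65b - 150. Dividing through by -5 gives the monic gcd b^2 + 13b + 30.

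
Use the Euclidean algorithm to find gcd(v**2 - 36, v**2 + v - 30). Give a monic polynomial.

By polynomial division,
  v**2 - 36 = (v**2 + v - 30) + (-v - 6)
  v**2 + v - 30 = (-v + 5)(-v - 6) + (0)
Last nonzero remainder: -v - 6. Dividing through by -1 gives the monic gcd v + 6.

v + 6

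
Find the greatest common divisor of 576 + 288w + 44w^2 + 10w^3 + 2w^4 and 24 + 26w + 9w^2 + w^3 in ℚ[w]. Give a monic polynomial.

Apply the Euclidean algorithm:
  2w^4 + 10w^3 + 44w^2 + 288w + 576 = (2w − 8)(w^3 + 9w^2 + 26w + 24) + (64w^2 + 448w + 768)
  w^3 + 9w^2 + 26w + 24 = ((1/64)w + 1/32)(64w^2 + 448w + 768) + (0)
Last nonzero remainder: 64w^2 + 448w + 768. Dividing through by 64 gives the monic gcd w^2 + 7w + 12.

12 + 7w + w^2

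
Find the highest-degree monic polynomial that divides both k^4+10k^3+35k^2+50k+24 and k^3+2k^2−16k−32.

k^2+6k+8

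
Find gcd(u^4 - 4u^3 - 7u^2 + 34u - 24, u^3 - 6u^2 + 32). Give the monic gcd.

u - 4

Repeated division with remainder:
  u^4 - 4u^3 - 7u^2 + 34u - 24 = (u + 2)(u^3 - 6u^2 + 32) + (5u^2 + 2u - 88)
  u^3 - 6u^2 + 32 = ((1/5)u - 32/25)(5u^2 + 2u - 88) + ((504/25)u - 2016/25)
  5u^2 + 2u - 88 = ((125/504)u + 275/252)((504/25)u - 2016/25) + (0)
Last nonzero remainder: (504/25)u - 2016/25. Dividing through by 504/25 gives the monic gcd u - 4.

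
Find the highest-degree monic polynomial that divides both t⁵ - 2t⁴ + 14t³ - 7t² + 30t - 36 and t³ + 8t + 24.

t² - 2t + 12

Apply the Euclidean algorithm:
  t⁵ - 2t⁴ + 14t³ - 7t² + 30t - 36 = (t² - 2t + 6)(t³ + 8t + 24) + (-15t² + 30t - 180)
  t³ + 8t + 24 = (-(1/15)t - 2/15)(-15t² + 30t - 180) + (0)
Last nonzero remainder: -15t² + 30t - 180. Dividing through by -15 gives the monic gcd t² - 2t + 12.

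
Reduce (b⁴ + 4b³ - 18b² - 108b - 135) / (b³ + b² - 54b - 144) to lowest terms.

Apply the Euclidean algorithm:
  b⁴ + 4b³ - 18b² - 108b - 135 = (b + 3)(b³ + b² - 54b - 144) + (33b² + 198b + 297)
  b³ + b² - 54b - 144 = ((1/33)b - 5/33)(33b² + 198b + 297) + (-33b - 99)
  33b² + 198b + 297 = (-b - 3)(-33b - 99) + (0)
Last nonzero remainder: -33b - 99. Dividing through by -33 gives the monic gcd b + 3.
Cancel b + 3 from numerator and denominator to get the reduced form.

(b³ + b² - 21b - 45)/(b² - 2b - 48)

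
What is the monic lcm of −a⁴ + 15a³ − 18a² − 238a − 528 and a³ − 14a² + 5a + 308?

Repeated division with remainder:
  −a⁴ + 15a³ − 18a² − 238a − 528 = (−a + 1)(a³ − 14a² + 5a + 308) + (a² + 65a − 836)
  a³ − 14a² + 5a + 308 = (a − 79)(a² + 65a − 836) + (5976a − 65736)
  a² + 65a − 836 = ((1/5976)a + 19/1494)(5976a − 65736) + (0)
Last nonzero remainder: 5976a − 65736. Dividing through by 5976 gives the monic gcd a − 11.
Then lcm(f, g) = f·g / gcd(f, g); expanding and making the result monic gives the answer.

a⁶ − 18a⁵ + 35a⁴ + 604a³ − 690a² − 8248a − 14784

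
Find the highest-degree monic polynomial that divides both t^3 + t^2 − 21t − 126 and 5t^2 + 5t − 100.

1

By polynomial division,
  t^3 + t^2 − 21t − 126 = ((1/5)t)(5t^2 + 5t − 100) + (−t − 126)
  5t^2 + 5t − 100 = (−5t + 625)(−t − 126) + (78650)
  −t − 126 = (−(1/78650)t − 63/39325)(78650) + (0)
The last nonzero remainder is the constant 78650, so the polynomials are coprime and gcd = 1.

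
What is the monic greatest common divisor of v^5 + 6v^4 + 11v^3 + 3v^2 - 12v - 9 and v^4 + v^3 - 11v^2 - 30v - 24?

v^2 + 3v + 3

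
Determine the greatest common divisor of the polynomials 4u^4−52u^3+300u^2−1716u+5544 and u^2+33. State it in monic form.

Repeated division with remainder:
  4u^4−52u^3+300u^2−1716u+5544 = (4u^2−52u+168)(u^2+33) + (0)
The last nonzero remainder u^2+33 is already monic.

u^2+33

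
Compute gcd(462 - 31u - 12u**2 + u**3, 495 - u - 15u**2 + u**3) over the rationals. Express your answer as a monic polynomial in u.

-11 + u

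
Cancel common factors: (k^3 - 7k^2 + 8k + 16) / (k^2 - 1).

(k^2 - 8k + 16)/(k - 1)

By polynomial division,
  k^3 - 7k^2 + 8k + 16 = (k - 7)(k^2 - 1) + (9k + 9)
  k^2 - 1 = ((1/9)k - 1/9)(9k + 9) + (0)
Last nonzero remainder: 9k + 9. Dividing through by 9 gives the monic gcd k + 1.
Cancel k + 1 from numerator and denominator to get the reduced form.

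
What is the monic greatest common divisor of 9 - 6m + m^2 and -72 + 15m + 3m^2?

-3 + m

Euclidean algorithm in ℚ[m]:
  m^2 - 6m + 9 = (1/3)(3m^2 + 15m - 72) + (-11m + 33)
  3m^2 + 15m - 72 = (-(3/11)m - 24/11)(-11m + 33) + (0)
Last nonzero remainder: -11m + 33. Dividing through by -11 gives the monic gcd m - 3.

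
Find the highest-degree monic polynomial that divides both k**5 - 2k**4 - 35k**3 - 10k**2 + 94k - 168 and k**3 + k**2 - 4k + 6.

Euclidean algorithm in ℚ[k]:
  k**5 - 2k**4 - 35k**3 - 10k**2 + 94k - 168 = (k**2 - 3k - 28)(k**3 + k**2 - 4k + 6) + (0)
The last nonzero remainder k**3 + k**2 - 4k + 6 is already monic.

k**3 + k**2 - 4k + 6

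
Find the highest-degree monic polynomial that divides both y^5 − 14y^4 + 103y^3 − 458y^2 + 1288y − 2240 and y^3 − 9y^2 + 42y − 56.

y^2 − 7y + 28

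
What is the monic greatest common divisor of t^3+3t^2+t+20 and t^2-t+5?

t^2-t+5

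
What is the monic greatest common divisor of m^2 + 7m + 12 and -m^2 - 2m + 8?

By polynomial division,
  m^2 + 7m + 12 = (-1)(-m^2 - 2m + 8) + (5m + 20)
  -m^2 - 2m + 8 = (-(1/5)m + 2/5)(5m + 20) + (0)
Last nonzero remainder: 5m + 20. Dividing through by 5 gives the monic gcd m + 4.

m + 4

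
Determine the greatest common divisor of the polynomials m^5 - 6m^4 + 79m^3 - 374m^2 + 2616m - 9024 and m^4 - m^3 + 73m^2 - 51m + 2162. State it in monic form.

m^2 + 4m + 47

By polynomial division,
  m^5 - 6m^4 + 79m^3 - 374m^2 + 2616m - 9024 = (m - 5)(m^4 - m^3 + 73m^2 - 51m + 2162) + (m^3 + 42m^2 + 199m + 1786)
  m^4 - m^3 + 73m^2 - 51m + 2162 = (m - 43)(m^3 + 42m^2 + 199m + 1786) + (1680m^2 + 6720m + 78960)
  m^3 + 42m^2 + 199m + 1786 = ((1/1680)m + 19/840)(1680m^2 + 6720m + 78960) + (0)
Last nonzero remainder: 1680m^2 + 6720m + 78960. Dividing through by 1680 gives the monic gcd m^2 + 4m + 47.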